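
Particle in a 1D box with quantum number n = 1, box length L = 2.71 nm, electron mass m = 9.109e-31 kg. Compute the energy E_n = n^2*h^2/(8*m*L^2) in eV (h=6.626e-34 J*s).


E = n^2 * h^2 / (8 * m * L^2)
= 1^2 * (6.626e-34)^2 / (8 * 9.109e-31 * (2.71e-9)^2)
= 1 * 4.3904e-67 / (8 * 9.109e-31 * 7.3441e-18)
= 8.2036e-21 J
= 0.0512 eV

0.0512


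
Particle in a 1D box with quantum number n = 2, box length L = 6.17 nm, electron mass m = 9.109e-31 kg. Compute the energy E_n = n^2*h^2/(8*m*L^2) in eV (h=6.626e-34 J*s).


E = n^2 * h^2 / (8 * m * L^2)
= 2^2 * (6.626e-34)^2 / (8 * 9.109e-31 * (6.17e-9)^2)
= 4 * 4.3904e-67 / (8 * 9.109e-31 * 3.8069e-17)
= 6.3304e-21 J
= 0.0395 eV

0.0395


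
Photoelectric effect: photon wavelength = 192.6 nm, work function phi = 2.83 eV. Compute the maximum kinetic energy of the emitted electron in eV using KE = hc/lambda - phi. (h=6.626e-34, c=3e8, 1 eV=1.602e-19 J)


E_photon = hc / lambda
= (6.626e-34)(3e8) / (192.6e-9)
= 1.0321e-18 J
= 6.4425 eV
KE = E_photon - phi
= 6.4425 - 2.83
= 3.6125 eV

3.6125


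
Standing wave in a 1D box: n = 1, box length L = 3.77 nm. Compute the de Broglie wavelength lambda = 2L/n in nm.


lambda = 2L / n
= 2 * 3.77 / 1
= 7.54 / 1
= 7.54 nm

7.54


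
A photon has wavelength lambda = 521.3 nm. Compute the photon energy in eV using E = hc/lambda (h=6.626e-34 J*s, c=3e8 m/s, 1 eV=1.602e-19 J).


E = hc / lambda
= (6.626e-34)(3e8) / (521.3e-9)
= 1.9878e-25 / 5.2130e-07
= 3.8132e-19 J
Converting to eV: 3.8132e-19 / 1.602e-19
= 2.3802 eV

2.3802


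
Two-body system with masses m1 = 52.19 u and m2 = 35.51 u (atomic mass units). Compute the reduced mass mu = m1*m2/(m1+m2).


mu = m1 * m2 / (m1 + m2)
= 52.19 * 35.51 / (52.19 + 35.51)
= 1853.2669 / 87.7
= 21.1319 u

21.1319


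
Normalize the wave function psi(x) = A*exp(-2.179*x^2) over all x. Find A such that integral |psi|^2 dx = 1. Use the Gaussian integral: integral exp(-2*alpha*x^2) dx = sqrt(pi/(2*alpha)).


integral |psi|^2 dx = A^2 * sqrt(pi/(2*alpha)) = 1
A^2 = sqrt(2*alpha/pi)
= sqrt(2 * 2.179 / pi)
= 1.177792
A = sqrt(1.177792)
= 1.0853

1.0853


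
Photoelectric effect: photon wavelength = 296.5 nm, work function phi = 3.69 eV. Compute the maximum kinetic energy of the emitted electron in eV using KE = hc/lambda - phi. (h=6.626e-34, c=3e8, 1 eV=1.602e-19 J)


E_photon = hc / lambda
= (6.626e-34)(3e8) / (296.5e-9)
= 6.7042e-19 J
= 4.1849 eV
KE = E_photon - phi
= 4.1849 - 3.69
= 0.4949 eV

0.4949


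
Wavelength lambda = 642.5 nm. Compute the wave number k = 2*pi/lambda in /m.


k = 2 * pi / lambda
= 6.2832 / (642.5e-9)
= 6.2832 / 6.4250e-07
= 9.7793e+06 /m

9.7793e+06


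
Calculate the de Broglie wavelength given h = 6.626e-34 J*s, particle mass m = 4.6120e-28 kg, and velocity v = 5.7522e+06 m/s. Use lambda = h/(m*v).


lambda = h / (m * v)
= 6.626e-34 / (4.6120e-28 * 5.7522e+06)
= 6.626e-34 / 2.6529e-21
= 2.4976e-13 m

2.4976e-13


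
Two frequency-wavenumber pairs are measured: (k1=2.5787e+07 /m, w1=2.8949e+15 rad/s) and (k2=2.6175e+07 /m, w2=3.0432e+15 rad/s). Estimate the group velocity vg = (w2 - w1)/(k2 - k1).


vg = (w2 - w1) / (k2 - k1)
= (3.0432e+15 - 2.8949e+15) / (2.6175e+07 - 2.5787e+07)
= 1.4830e+14 / 3.8800e+05
= 3.8222e+08 m/s

3.8222e+08


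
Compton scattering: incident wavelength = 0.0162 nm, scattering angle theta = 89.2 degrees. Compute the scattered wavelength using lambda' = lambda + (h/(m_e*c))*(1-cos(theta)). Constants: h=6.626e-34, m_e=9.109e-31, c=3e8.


Compton wavelength: h/(m_e*c) = 2.4247e-12 m
d_lambda = 2.4247e-12 * (1 - cos(89.2 deg))
= 2.4247e-12 * 0.986038
= 2.3909e-12 m = 0.002391 nm
lambda' = 0.0162 + 0.002391
= 0.018591 nm

0.018591


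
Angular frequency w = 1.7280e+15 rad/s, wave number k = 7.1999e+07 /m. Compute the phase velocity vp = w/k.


vp = w / k
= 1.7280e+15 / 7.1999e+07
= 2.4000e+07 m/s

2.4000e+07


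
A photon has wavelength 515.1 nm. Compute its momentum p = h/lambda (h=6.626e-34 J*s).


p = h / lambda
= 6.626e-34 / (515.1e-9)
= 6.626e-34 / 5.1510e-07
= 1.2864e-27 kg*m/s

1.2864e-27


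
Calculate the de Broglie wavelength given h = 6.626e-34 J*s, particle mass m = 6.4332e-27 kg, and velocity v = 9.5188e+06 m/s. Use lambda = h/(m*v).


lambda = h / (m * v)
= 6.626e-34 / (6.4332e-27 * 9.5188e+06)
= 6.626e-34 / 6.1236e-20
= 1.0820e-14 m

1.0820e-14


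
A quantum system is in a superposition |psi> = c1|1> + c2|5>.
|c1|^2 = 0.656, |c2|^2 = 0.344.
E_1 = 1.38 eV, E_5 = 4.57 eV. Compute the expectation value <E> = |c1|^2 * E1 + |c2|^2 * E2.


<E> = |c1|^2 * E1 + |c2|^2 * E2
= 0.656 * 1.38 + 0.344 * 4.57
= 0.9053 + 1.5721
= 2.4774 eV

2.4774


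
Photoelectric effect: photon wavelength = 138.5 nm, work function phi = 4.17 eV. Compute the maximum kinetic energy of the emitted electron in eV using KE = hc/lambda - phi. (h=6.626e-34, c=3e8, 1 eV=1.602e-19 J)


E_photon = hc / lambda
= (6.626e-34)(3e8) / (138.5e-9)
= 1.4352e-18 J
= 8.959 eV
KE = E_photon - phi
= 8.959 - 4.17
= 4.789 eV

4.789


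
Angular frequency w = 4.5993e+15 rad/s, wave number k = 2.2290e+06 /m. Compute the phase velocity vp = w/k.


vp = w / k
= 4.5993e+15 / 2.2290e+06
= 2.0634e+09 m/s

2.0634e+09


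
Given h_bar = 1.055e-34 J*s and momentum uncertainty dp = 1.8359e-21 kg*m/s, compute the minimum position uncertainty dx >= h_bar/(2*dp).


dx = h_bar / (2 * dp)
= 1.055e-34 / (2 * 1.8359e-21)
= 1.055e-34 / 3.6718e-21
= 2.8733e-14 m

2.8733e-14


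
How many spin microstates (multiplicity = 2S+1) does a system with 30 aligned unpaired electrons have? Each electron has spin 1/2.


Total spin S = N * (1/2) = 30 * 0.5 = 15.0
Spin multiplicity = 2S + 1
= 2 * 15.0 + 1
= 31

31


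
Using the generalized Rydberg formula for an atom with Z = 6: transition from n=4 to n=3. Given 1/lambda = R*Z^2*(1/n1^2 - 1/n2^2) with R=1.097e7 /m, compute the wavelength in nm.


1/lambda = R * Z^2 * (1/n1^2 - 1/n2^2)
= 1.097e7 * 6^2 * (1/3^2 - 1/4^2)
= 1.097e7 * 36 * (0.111111 - 0.0625)
= 1.9197e+07 /m
lambda = 1 / 1.9197e+07
= 52.0901 nm

52.0901


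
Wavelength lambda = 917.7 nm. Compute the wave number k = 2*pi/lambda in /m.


k = 2 * pi / lambda
= 6.2832 / (917.7e-9)
= 6.2832 / 9.1770e-07
= 6.8467e+06 /m

6.8467e+06


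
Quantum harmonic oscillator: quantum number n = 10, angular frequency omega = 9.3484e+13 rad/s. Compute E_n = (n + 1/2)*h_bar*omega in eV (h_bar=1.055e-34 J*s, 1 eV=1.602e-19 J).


E = (n + 1/2) * h_bar * omega
= (10 + 0.5) * 1.055e-34 * 9.3484e+13
= 10.5 * 9.8626e-21
= 1.0356e-19 J
= 0.6464 eV

0.6464


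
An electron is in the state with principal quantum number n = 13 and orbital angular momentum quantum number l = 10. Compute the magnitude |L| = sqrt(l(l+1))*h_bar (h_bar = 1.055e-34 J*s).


L = sqrt(l*(l+1)) * h_bar
= sqrt(10 * 11) * 1.055e-34
= sqrt(110) * 1.055e-34
= 10.4881 * 1.055e-34
= 1.1065e-33 J*s

1.1065e-33


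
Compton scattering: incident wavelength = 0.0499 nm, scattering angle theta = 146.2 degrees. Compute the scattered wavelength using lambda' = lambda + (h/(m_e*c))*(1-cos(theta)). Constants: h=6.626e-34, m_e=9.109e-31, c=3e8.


Compton wavelength: h/(m_e*c) = 2.4247e-12 m
d_lambda = 2.4247e-12 * (1 - cos(146.2 deg))
= 2.4247e-12 * 1.830984
= 4.4396e-12 m = 0.00444 nm
lambda' = 0.0499 + 0.00444
= 0.05434 nm

0.05434


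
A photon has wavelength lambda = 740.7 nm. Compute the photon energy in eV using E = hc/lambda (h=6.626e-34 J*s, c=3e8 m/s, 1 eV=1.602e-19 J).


E = hc / lambda
= (6.626e-34)(3e8) / (740.7e-9)
= 1.9878e-25 / 7.4070e-07
= 2.6837e-19 J
Converting to eV: 2.6837e-19 / 1.602e-19
= 1.6752 eV

1.6752


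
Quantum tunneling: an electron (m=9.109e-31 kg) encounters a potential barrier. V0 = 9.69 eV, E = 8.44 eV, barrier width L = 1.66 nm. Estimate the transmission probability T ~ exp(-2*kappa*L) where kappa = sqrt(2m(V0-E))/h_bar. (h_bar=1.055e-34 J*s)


V0 - E = 1.25 eV = 2.0025e-19 J
kappa = sqrt(2 * m * (V0-E)) / h_bar
= sqrt(2 * 9.109e-31 * 2.0025e-19) / 1.055e-34
= 5.7251e+09 /m
2*kappa*L = 2 * 5.7251e+09 * 1.66e-9
= 19.0074
T = exp(-19.0074) = 5.561605e-09

5.561605e-09


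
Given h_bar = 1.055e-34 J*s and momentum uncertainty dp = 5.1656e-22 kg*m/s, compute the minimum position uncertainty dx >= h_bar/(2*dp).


dx = h_bar / (2 * dp)
= 1.055e-34 / (2 * 5.1656e-22)
= 1.055e-34 / 1.0331e-21
= 1.0212e-13 m

1.0212e-13


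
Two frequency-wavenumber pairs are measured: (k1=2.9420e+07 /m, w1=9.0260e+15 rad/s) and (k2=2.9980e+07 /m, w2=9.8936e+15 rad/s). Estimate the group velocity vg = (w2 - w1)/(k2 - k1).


vg = (w2 - w1) / (k2 - k1)
= (9.8936e+15 - 9.0260e+15) / (2.9980e+07 - 2.9420e+07)
= 8.6760e+14 / 5.6000e+05
= 1.5493e+09 m/s

1.5493e+09


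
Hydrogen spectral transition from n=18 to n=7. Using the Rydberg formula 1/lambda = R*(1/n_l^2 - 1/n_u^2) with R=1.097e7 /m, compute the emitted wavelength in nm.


1/lambda = R * (1/n_l^2 - 1/n_u^2)
= 1.097e7 * (1/7^2 - 1/18^2)
= 1.097e7 * (0.020408 - 0.003086)
= 1.097e7 * 0.017322
= 1.9002e+05 /m
lambda = 1 / 1.9002e+05 = 5262.6171 nm

5262.6171


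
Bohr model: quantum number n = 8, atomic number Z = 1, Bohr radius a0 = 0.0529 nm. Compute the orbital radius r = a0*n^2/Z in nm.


r = a0 * n^2 / Z
= 0.0529 * 8^2 / 1
= 0.0529 * 64 / 1
= 3.3856 nm

3.3856


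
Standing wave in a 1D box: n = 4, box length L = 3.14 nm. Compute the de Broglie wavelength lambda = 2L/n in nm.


lambda = 2L / n
= 2 * 3.14 / 4
= 6.28 / 4
= 1.57 nm

1.57


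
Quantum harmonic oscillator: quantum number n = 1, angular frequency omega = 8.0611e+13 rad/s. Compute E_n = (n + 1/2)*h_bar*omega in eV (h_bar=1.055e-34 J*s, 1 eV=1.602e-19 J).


E = (n + 1/2) * h_bar * omega
= (1 + 0.5) * 1.055e-34 * 8.0611e+13
= 1.5 * 8.5045e-21
= 1.2757e-20 J
= 0.0796 eV

0.0796


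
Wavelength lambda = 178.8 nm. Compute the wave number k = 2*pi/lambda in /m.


k = 2 * pi / lambda
= 6.2832 / (178.8e-9)
= 6.2832 / 1.7880e-07
= 3.5141e+07 /m

3.5141e+07


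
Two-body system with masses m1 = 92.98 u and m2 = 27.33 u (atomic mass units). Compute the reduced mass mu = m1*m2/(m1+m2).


mu = m1 * m2 / (m1 + m2)
= 92.98 * 27.33 / (92.98 + 27.33)
= 2541.1434 / 120.31
= 21.1216 u

21.1216


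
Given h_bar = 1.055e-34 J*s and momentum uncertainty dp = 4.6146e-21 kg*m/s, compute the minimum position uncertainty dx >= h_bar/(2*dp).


dx = h_bar / (2 * dp)
= 1.055e-34 / (2 * 4.6146e-21)
= 1.055e-34 / 9.2292e-21
= 1.1431e-14 m

1.1431e-14


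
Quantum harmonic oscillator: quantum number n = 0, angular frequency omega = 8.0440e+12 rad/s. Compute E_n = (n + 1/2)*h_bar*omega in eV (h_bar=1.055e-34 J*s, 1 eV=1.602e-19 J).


E = (n + 1/2) * h_bar * omega
= (0 + 0.5) * 1.055e-34 * 8.0440e+12
= 0.5 * 8.4864e-22
= 4.2432e-22 J
= 0.0026 eV

0.0026


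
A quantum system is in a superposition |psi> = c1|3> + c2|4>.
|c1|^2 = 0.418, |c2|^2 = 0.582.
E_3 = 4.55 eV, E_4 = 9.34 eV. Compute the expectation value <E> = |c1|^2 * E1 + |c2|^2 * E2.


<E> = |c1|^2 * E1 + |c2|^2 * E2
= 0.418 * 4.55 + 0.582 * 9.34
= 1.9019 + 5.4359
= 7.3378 eV

7.3378


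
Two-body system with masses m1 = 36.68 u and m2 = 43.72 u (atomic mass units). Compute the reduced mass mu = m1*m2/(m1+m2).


mu = m1 * m2 / (m1 + m2)
= 36.68 * 43.72 / (36.68 + 43.72)
= 1603.6496 / 80.4
= 19.9459 u

19.9459


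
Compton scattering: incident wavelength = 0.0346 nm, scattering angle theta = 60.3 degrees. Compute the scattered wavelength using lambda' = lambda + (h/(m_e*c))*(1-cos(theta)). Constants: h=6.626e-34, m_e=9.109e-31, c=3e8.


Compton wavelength: h/(m_e*c) = 2.4247e-12 m
d_lambda = 2.4247e-12 * (1 - cos(60.3 deg))
= 2.4247e-12 * 0.504541
= 1.2234e-12 m = 0.001223 nm
lambda' = 0.0346 + 0.001223
= 0.035823 nm

0.035823


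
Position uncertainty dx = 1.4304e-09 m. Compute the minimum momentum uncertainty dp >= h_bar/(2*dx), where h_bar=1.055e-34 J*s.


dp = h_bar / (2 * dx)
= 1.055e-34 / (2 * 1.4304e-09)
= 1.055e-34 / 2.8608e-09
= 3.6878e-26 kg*m/s

3.6878e-26


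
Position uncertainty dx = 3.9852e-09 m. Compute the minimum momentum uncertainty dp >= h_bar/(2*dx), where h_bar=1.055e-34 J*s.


dp = h_bar / (2 * dx)
= 1.055e-34 / (2 * 3.9852e-09)
= 1.055e-34 / 7.9704e-09
= 1.3236e-26 kg*m/s

1.3236e-26


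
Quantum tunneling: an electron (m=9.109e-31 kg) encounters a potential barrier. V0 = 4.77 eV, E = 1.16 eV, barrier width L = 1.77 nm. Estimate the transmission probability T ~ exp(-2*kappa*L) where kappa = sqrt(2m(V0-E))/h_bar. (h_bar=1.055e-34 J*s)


V0 - E = 3.61 eV = 5.7832e-19 J
kappa = sqrt(2 * m * (V0-E)) / h_bar
= sqrt(2 * 9.109e-31 * 5.7832e-19) / 1.055e-34
= 9.7293e+09 /m
2*kappa*L = 2 * 9.7293e+09 * 1.77e-9
= 34.4418
T = exp(-34.4418) = 1.101820e-15

1.101820e-15


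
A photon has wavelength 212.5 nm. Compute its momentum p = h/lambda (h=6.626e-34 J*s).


p = h / lambda
= 6.626e-34 / (212.5e-9)
= 6.626e-34 / 2.1250e-07
= 3.1181e-27 kg*m/s

3.1181e-27


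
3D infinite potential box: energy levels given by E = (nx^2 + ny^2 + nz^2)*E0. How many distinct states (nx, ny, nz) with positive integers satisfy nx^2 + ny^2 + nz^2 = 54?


Enumerate all (nx, ny, nz) with nx^2 + ny^2 + nz^2 = 54:
(1,2,7)
(1,7,2)
(2,1,7)
(2,5,5)
(2,7,1)
(3,3,6)
(3,6,3)
(5,2,5)
(5,5,2)
(6,3,3)
(7,1,2)
(7,2,1)
Total degeneracy = 12

12


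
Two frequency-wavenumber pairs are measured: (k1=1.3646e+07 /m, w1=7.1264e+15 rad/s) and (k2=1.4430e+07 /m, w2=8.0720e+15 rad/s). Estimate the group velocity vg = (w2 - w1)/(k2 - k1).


vg = (w2 - w1) / (k2 - k1)
= (8.0720e+15 - 7.1264e+15) / (1.4430e+07 - 1.3646e+07)
= 9.4560e+14 / 7.8400e+05
= 1.2061e+09 m/s

1.2061e+09


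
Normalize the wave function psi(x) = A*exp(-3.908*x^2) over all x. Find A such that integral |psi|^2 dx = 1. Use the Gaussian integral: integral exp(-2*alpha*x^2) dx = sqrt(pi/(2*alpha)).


integral |psi|^2 dx = A^2 * sqrt(pi/(2*alpha)) = 1
A^2 = sqrt(2*alpha/pi)
= sqrt(2 * 3.908 / pi)
= 1.577311
A = sqrt(1.577311)
= 1.2559

1.2559


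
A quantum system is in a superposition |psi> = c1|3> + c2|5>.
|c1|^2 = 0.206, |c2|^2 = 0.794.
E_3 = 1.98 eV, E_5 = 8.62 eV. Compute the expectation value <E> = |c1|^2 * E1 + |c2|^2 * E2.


<E> = |c1|^2 * E1 + |c2|^2 * E2
= 0.206 * 1.98 + 0.794 * 8.62
= 0.4079 + 6.8443
= 7.2522 eV

7.2522


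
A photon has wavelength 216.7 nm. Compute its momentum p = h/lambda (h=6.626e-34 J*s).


p = h / lambda
= 6.626e-34 / (216.7e-9)
= 6.626e-34 / 2.1670e-07
= 3.0577e-27 kg*m/s

3.0577e-27


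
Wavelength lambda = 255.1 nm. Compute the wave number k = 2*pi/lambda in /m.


k = 2 * pi / lambda
= 6.2832 / (255.1e-9)
= 6.2832 / 2.5510e-07
= 2.4630e+07 /m

2.4630e+07


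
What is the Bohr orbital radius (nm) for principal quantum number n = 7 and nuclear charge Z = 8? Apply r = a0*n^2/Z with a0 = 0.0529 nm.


r = a0 * n^2 / Z
= 0.0529 * 7^2 / 8
= 0.0529 * 49 / 8
= 0.324 nm

0.324


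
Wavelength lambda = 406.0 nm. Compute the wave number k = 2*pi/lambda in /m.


k = 2 * pi / lambda
= 6.2832 / (406.0e-9)
= 6.2832 / 4.0600e-07
= 1.5476e+07 /m

1.5476e+07


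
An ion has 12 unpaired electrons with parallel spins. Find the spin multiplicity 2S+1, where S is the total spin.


Total spin S = N * (1/2) = 12 * 0.5 = 6.0
Spin multiplicity = 2S + 1
= 2 * 6.0 + 1
= 13

13


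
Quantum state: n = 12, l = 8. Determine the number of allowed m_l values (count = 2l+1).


m_l ranges from -l to +l in integer steps
So m_l goes from -8 to +8
Count = 2l + 1 = 2*8 + 1
= 17

17


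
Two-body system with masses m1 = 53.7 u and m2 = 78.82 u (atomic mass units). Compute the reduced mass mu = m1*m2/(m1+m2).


mu = m1 * m2 / (m1 + m2)
= 53.7 * 78.82 / (53.7 + 78.82)
= 4232.634 / 132.52
= 31.9396 u

31.9396


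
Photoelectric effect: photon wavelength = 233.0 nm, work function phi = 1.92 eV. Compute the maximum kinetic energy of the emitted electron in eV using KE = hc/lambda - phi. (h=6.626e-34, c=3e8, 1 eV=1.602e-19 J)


E_photon = hc / lambda
= (6.626e-34)(3e8) / (233.0e-9)
= 8.5313e-19 J
= 5.3254 eV
KE = E_photon - phi
= 5.3254 - 1.92
= 3.4054 eV

3.4054


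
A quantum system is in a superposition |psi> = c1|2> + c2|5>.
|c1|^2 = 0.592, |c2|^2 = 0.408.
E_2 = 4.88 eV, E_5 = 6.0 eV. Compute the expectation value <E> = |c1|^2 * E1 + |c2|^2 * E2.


<E> = |c1|^2 * E1 + |c2|^2 * E2
= 0.592 * 4.88 + 0.408 * 6.0
= 2.889 + 2.448
= 5.337 eV

5.337


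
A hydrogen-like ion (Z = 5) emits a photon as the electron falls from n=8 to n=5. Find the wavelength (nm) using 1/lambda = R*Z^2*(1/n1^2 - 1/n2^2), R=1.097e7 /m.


1/lambda = R * Z^2 * (1/n1^2 - 1/n2^2)
= 1.097e7 * 5^2 * (1/5^2 - 1/8^2)
= 1.097e7 * 25 * (0.04 - 0.015625)
= 6.6848e+06 /m
lambda = 1 / 6.6848e+06
= 149.5921 nm

149.5921


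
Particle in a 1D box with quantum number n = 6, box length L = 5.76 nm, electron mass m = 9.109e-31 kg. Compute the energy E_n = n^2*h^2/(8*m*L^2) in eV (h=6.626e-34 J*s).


E = n^2 * h^2 / (8 * m * L^2)
= 6^2 * (6.626e-34)^2 / (8 * 9.109e-31 * (5.76e-9)^2)
= 36 * 4.3904e-67 / (8 * 9.109e-31 * 3.3178e-17)
= 6.5373e-20 J
= 0.4081 eV

0.4081


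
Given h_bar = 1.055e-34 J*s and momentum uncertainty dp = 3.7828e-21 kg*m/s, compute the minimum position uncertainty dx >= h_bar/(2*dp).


dx = h_bar / (2 * dp)
= 1.055e-34 / (2 * 3.7828e-21)
= 1.055e-34 / 7.5656e-21
= 1.3945e-14 m

1.3945e-14


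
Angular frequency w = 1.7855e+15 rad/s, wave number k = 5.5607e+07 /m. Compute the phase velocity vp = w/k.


vp = w / k
= 1.7855e+15 / 5.5607e+07
= 3.2109e+07 m/s

3.2109e+07


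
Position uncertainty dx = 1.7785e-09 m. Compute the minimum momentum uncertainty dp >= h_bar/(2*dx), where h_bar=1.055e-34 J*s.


dp = h_bar / (2 * dx)
= 1.055e-34 / (2 * 1.7785e-09)
= 1.055e-34 / 3.5570e-09
= 2.9660e-26 kg*m/s

2.9660e-26


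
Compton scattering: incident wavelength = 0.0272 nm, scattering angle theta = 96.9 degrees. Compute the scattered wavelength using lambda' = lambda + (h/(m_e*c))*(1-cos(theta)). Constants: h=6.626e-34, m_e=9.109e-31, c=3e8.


Compton wavelength: h/(m_e*c) = 2.4247e-12 m
d_lambda = 2.4247e-12 * (1 - cos(96.9 deg))
= 2.4247e-12 * 1.120137
= 2.7160e-12 m = 0.002716 nm
lambda' = 0.0272 + 0.002716
= 0.029916 nm

0.029916


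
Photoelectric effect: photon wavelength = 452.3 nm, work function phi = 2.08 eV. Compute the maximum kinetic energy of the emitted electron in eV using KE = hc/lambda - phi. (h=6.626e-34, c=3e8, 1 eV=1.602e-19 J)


E_photon = hc / lambda
= (6.626e-34)(3e8) / (452.3e-9)
= 4.3949e-19 J
= 2.7434 eV
KE = E_photon - phi
= 2.7434 - 2.08
= 0.6634 eV

0.6634


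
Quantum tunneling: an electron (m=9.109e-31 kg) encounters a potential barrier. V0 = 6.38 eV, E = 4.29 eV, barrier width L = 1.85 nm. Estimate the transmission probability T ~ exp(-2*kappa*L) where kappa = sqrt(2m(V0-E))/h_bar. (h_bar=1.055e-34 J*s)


V0 - E = 2.09 eV = 3.3482e-19 J
kappa = sqrt(2 * m * (V0-E)) / h_bar
= sqrt(2 * 9.109e-31 * 3.3482e-19) / 1.055e-34
= 7.4029e+09 /m
2*kappa*L = 2 * 7.4029e+09 * 1.85e-9
= 27.3908
T = exp(-27.3908) = 1.271587e-12

1.271587e-12


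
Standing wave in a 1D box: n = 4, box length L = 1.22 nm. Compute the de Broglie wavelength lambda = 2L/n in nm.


lambda = 2L / n
= 2 * 1.22 / 4
= 2.44 / 4
= 0.61 nm

0.61


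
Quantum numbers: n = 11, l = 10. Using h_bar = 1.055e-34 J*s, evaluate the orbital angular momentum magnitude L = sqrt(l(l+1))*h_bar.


L = sqrt(l*(l+1)) * h_bar
= sqrt(10 * 11) * 1.055e-34
= sqrt(110) * 1.055e-34
= 10.4881 * 1.055e-34
= 1.1065e-33 J*s

1.1065e-33


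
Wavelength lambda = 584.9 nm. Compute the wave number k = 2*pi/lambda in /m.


k = 2 * pi / lambda
= 6.2832 / (584.9e-9)
= 6.2832 / 5.8490e-07
= 1.0742e+07 /m

1.0742e+07


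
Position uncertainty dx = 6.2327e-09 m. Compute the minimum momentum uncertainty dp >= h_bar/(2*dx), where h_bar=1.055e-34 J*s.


dp = h_bar / (2 * dx)
= 1.055e-34 / (2 * 6.2327e-09)
= 1.055e-34 / 1.2465e-08
= 8.4634e-27 kg*m/s

8.4634e-27


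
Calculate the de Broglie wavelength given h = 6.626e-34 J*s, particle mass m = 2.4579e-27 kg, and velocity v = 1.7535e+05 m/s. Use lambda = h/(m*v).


lambda = h / (m * v)
= 6.626e-34 / (2.4579e-27 * 1.7535e+05)
= 6.626e-34 / 4.3099e-22
= 1.5374e-12 m

1.5374e-12


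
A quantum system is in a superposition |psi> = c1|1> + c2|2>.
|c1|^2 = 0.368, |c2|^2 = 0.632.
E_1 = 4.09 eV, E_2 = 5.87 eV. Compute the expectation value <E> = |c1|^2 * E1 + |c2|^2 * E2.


<E> = |c1|^2 * E1 + |c2|^2 * E2
= 0.368 * 4.09 + 0.632 * 5.87
= 1.5051 + 3.7098
= 5.215 eV

5.215


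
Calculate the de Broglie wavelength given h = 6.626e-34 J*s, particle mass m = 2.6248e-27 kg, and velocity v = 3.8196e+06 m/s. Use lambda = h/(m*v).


lambda = h / (m * v)
= 6.626e-34 / (2.6248e-27 * 3.8196e+06)
= 6.626e-34 / 1.0026e-20
= 6.6090e-14 m

6.6090e-14


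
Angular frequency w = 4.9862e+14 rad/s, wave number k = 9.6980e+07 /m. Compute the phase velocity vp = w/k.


vp = w / k
= 4.9862e+14 / 9.6980e+07
= 5.1415e+06 m/s

5.1415e+06


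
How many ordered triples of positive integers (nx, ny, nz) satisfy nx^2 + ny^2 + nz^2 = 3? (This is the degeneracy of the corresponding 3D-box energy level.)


Enumerate all (nx, ny, nz) with nx^2 + ny^2 + nz^2 = 3:
(1,1,1)
Total degeneracy = 1

1


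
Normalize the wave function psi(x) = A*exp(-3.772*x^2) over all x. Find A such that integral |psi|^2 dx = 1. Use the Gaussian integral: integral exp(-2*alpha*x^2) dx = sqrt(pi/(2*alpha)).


integral |psi|^2 dx = A^2 * sqrt(pi/(2*alpha)) = 1
A^2 = sqrt(2*alpha/pi)
= sqrt(2 * 3.772 / pi)
= 1.549622
A = sqrt(1.549622)
= 1.2448

1.2448


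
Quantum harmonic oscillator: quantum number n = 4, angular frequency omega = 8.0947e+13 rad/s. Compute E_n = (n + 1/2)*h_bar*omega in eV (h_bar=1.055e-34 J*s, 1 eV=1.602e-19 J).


E = (n + 1/2) * h_bar * omega
= (4 + 0.5) * 1.055e-34 * 8.0947e+13
= 4.5 * 8.5399e-21
= 3.8430e-20 J
= 0.2399 eV

0.2399


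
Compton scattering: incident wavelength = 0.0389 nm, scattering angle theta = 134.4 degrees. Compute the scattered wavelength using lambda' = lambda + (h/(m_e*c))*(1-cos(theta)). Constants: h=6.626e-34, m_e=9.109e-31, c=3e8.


Compton wavelength: h/(m_e*c) = 2.4247e-12 m
d_lambda = 2.4247e-12 * (1 - cos(134.4 deg))
= 2.4247e-12 * 1.699663
= 4.1212e-12 m = 0.004121 nm
lambda' = 0.0389 + 0.004121
= 0.043021 nm

0.043021


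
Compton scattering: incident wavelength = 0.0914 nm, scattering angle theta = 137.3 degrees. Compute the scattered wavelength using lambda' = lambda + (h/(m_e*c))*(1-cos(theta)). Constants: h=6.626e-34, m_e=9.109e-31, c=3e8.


Compton wavelength: h/(m_e*c) = 2.4247e-12 m
d_lambda = 2.4247e-12 * (1 - cos(137.3 deg))
= 2.4247e-12 * 1.734915
= 4.2067e-12 m = 0.004207 nm
lambda' = 0.0914 + 0.004207
= 0.095607 nm

0.095607


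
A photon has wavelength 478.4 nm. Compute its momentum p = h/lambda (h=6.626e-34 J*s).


p = h / lambda
= 6.626e-34 / (478.4e-9)
= 6.626e-34 / 4.7840e-07
= 1.3850e-27 kg*m/s

1.3850e-27


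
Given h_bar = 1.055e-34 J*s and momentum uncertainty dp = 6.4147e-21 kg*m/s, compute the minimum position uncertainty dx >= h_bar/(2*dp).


dx = h_bar / (2 * dp)
= 1.055e-34 / (2 * 6.4147e-21)
= 1.055e-34 / 1.2829e-20
= 8.2233e-15 m

8.2233e-15


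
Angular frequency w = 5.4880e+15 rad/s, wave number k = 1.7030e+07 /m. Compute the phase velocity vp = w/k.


vp = w / k
= 5.4880e+15 / 1.7030e+07
= 3.2225e+08 m/s

3.2225e+08


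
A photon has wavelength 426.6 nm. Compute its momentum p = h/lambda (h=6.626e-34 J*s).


p = h / lambda
= 6.626e-34 / (426.6e-9)
= 6.626e-34 / 4.2660e-07
= 1.5532e-27 kg*m/s

1.5532e-27


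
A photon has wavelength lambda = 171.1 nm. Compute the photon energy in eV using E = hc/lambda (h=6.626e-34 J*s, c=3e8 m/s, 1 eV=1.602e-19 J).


E = hc / lambda
= (6.626e-34)(3e8) / (171.1e-9)
= 1.9878e-25 / 1.7110e-07
= 1.1618e-18 J
Converting to eV: 1.1618e-18 / 1.602e-19
= 7.252 eV

7.252


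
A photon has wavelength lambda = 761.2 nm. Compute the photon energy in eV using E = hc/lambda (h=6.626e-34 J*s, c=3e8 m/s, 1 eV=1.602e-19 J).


E = hc / lambda
= (6.626e-34)(3e8) / (761.2e-9)
= 1.9878e-25 / 7.6120e-07
= 2.6114e-19 J
Converting to eV: 2.6114e-19 / 1.602e-19
= 1.6301 eV

1.6301


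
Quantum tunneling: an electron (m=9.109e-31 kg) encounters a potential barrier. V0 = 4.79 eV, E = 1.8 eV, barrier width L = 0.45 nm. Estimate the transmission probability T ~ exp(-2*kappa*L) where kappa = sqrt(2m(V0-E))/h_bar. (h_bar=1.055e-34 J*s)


V0 - E = 2.99 eV = 4.7900e-19 J
kappa = sqrt(2 * m * (V0-E)) / h_bar
= sqrt(2 * 9.109e-31 * 4.7900e-19) / 1.055e-34
= 8.8545e+09 /m
2*kappa*L = 2 * 8.8545e+09 * 0.45e-9
= 7.9691
T = exp(-7.9691) = 3.460031e-04

3.460031e-04


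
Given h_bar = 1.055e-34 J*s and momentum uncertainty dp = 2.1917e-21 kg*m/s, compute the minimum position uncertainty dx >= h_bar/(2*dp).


dx = h_bar / (2 * dp)
= 1.055e-34 / (2 * 2.1917e-21)
= 1.055e-34 / 4.3834e-21
= 2.4068e-14 m

2.4068e-14


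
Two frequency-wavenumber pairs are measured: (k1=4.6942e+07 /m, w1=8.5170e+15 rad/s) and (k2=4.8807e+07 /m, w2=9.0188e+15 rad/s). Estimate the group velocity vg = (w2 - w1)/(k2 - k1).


vg = (w2 - w1) / (k2 - k1)
= (9.0188e+15 - 8.5170e+15) / (4.8807e+07 - 4.6942e+07)
= 5.0180e+14 / 1.8650e+06
= 2.6906e+08 m/s

2.6906e+08


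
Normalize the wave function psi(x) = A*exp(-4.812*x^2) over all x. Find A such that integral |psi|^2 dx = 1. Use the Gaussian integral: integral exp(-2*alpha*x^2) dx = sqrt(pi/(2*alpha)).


integral |psi|^2 dx = A^2 * sqrt(pi/(2*alpha)) = 1
A^2 = sqrt(2*alpha/pi)
= sqrt(2 * 4.812 / pi)
= 1.750261
A = sqrt(1.750261)
= 1.323

1.323


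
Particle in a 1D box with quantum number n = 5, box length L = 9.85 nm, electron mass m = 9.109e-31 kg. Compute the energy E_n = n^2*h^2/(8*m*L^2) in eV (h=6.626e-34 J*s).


E = n^2 * h^2 / (8 * m * L^2)
= 5^2 * (6.626e-34)^2 / (8 * 9.109e-31 * (9.85e-9)^2)
= 25 * 4.3904e-67 / (8 * 9.109e-31 * 9.7023e-17)
= 1.5524e-20 J
= 0.0969 eV

0.0969


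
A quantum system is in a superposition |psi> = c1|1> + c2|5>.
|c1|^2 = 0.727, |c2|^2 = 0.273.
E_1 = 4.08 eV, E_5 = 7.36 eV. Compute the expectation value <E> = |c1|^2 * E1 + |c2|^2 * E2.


<E> = |c1|^2 * E1 + |c2|^2 * E2
= 0.727 * 4.08 + 0.273 * 7.36
= 2.9662 + 2.0093
= 4.9754 eV

4.9754


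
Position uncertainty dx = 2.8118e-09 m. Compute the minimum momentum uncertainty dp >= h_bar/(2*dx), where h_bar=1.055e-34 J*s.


dp = h_bar / (2 * dx)
= 1.055e-34 / (2 * 2.8118e-09)
= 1.055e-34 / 5.6236e-09
= 1.8760e-26 kg*m/s

1.8760e-26


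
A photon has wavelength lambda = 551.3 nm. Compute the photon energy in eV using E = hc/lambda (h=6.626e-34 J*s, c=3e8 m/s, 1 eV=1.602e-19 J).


E = hc / lambda
= (6.626e-34)(3e8) / (551.3e-9)
= 1.9878e-25 / 5.5130e-07
= 3.6057e-19 J
Converting to eV: 3.6057e-19 / 1.602e-19
= 2.2507 eV

2.2507


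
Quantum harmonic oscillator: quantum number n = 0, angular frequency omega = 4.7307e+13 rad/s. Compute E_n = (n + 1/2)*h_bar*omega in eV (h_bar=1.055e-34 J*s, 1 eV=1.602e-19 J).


E = (n + 1/2) * h_bar * omega
= (0 + 0.5) * 1.055e-34 * 4.7307e+13
= 0.5 * 4.9909e-21
= 2.4954e-21 J
= 0.0156 eV

0.0156


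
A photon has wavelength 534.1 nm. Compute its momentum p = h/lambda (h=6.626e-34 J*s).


p = h / lambda
= 6.626e-34 / (534.1e-9)
= 6.626e-34 / 5.3410e-07
= 1.2406e-27 kg*m/s

1.2406e-27


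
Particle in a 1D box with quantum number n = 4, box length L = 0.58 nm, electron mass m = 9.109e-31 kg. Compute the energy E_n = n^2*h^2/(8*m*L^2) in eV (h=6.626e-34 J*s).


E = n^2 * h^2 / (8 * m * L^2)
= 4^2 * (6.626e-34)^2 / (8 * 9.109e-31 * (0.58e-9)^2)
= 16 * 4.3904e-67 / (8 * 9.109e-31 * 3.3640e-19)
= 2.8655e-18 J
= 17.8873 eV

17.8873


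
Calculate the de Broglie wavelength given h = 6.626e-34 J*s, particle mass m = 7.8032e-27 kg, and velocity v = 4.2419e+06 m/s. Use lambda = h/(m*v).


lambda = h / (m * v)
= 6.626e-34 / (7.8032e-27 * 4.2419e+06)
= 6.626e-34 / 3.3100e-20
= 2.0018e-14 m

2.0018e-14


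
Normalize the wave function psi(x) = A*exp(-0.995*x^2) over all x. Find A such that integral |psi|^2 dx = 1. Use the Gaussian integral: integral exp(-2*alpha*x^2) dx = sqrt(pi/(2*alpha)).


integral |psi|^2 dx = A^2 * sqrt(pi/(2*alpha)) = 1
A^2 = sqrt(2*alpha/pi)
= sqrt(2 * 0.995 / pi)
= 0.795887
A = sqrt(0.795887)
= 0.8921

0.8921


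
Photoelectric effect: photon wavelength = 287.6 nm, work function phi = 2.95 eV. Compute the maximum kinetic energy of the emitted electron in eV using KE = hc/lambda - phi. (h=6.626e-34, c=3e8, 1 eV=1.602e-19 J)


E_photon = hc / lambda
= (6.626e-34)(3e8) / (287.6e-9)
= 6.9117e-19 J
= 4.3144 eV
KE = E_photon - phi
= 4.3144 - 2.95
= 1.3644 eV

1.3644


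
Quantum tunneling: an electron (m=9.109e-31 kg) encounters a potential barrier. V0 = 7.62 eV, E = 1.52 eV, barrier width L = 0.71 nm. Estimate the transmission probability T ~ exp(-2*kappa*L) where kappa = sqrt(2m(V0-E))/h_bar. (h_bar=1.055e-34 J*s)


V0 - E = 6.1 eV = 9.7722e-19 J
kappa = sqrt(2 * m * (V0-E)) / h_bar
= sqrt(2 * 9.109e-31 * 9.7722e-19) / 1.055e-34
= 1.2647e+10 /m
2*kappa*L = 2 * 1.2647e+10 * 0.71e-9
= 17.959
T = exp(-17.959) = 1.586722e-08

1.586722e-08


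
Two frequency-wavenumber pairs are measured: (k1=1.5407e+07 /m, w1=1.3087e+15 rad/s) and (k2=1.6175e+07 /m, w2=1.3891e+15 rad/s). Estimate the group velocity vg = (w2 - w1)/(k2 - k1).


vg = (w2 - w1) / (k2 - k1)
= (1.3891e+15 - 1.3087e+15) / (1.6175e+07 - 1.5407e+07)
= 8.0400e+13 / 7.6800e+05
= 1.0469e+08 m/s

1.0469e+08


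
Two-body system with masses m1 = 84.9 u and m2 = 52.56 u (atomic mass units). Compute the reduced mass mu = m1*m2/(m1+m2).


mu = m1 * m2 / (m1 + m2)
= 84.9 * 52.56 / (84.9 + 52.56)
= 4462.344 / 137.46
= 32.4629 u

32.4629


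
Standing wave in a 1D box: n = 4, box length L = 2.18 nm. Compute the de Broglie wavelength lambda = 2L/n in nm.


lambda = 2L / n
= 2 * 2.18 / 4
= 4.36 / 4
= 1.09 nm

1.09


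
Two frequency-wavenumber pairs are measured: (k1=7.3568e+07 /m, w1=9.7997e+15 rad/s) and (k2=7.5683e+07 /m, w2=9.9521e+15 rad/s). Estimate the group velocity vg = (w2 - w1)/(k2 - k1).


vg = (w2 - w1) / (k2 - k1)
= (9.9521e+15 - 9.7997e+15) / (7.5683e+07 - 7.3568e+07)
= 1.5240e+14 / 2.1150e+06
= 7.2057e+07 m/s

7.2057e+07


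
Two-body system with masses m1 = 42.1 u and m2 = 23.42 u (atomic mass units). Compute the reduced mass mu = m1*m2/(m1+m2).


mu = m1 * m2 / (m1 + m2)
= 42.1 * 23.42 / (42.1 + 23.42)
= 985.982 / 65.52
= 15.0486 u

15.0486


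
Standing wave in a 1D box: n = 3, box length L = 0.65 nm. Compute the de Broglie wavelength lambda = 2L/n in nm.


lambda = 2L / n
= 2 * 0.65 / 3
= 1.3 / 3
= 0.4333 nm

0.4333


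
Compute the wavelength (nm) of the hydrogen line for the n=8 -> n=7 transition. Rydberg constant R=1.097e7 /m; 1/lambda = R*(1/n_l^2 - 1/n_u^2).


1/lambda = R * (1/n_l^2 - 1/n_u^2)
= 1.097e7 * (1/7^2 - 1/8^2)
= 1.097e7 * (0.020408 - 0.015625)
= 1.097e7 * 0.004783
= 5.2471e+04 /m
lambda = 1 / 5.2471e+04 = 19058.0371 nm

19058.0371


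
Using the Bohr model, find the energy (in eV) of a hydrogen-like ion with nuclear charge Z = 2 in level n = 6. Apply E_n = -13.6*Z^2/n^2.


E_n = -13.6 * Z^2 / n^2
= -13.6 * 2^2 / 6^2
= -13.6 * 4 / 36
= -1.5111 eV

-1.5111


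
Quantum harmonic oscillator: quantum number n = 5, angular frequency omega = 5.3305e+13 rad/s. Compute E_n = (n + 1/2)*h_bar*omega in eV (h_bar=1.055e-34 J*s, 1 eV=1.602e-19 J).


E = (n + 1/2) * h_bar * omega
= (5 + 0.5) * 1.055e-34 * 5.3305e+13
= 5.5 * 5.6237e-21
= 3.0930e-20 J
= 0.1931 eV

0.1931


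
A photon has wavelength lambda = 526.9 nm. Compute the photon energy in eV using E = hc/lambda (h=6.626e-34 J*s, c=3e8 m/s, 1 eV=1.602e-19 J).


E = hc / lambda
= (6.626e-34)(3e8) / (526.9e-9)
= 1.9878e-25 / 5.2690e-07
= 3.7726e-19 J
Converting to eV: 3.7726e-19 / 1.602e-19
= 2.355 eV

2.355


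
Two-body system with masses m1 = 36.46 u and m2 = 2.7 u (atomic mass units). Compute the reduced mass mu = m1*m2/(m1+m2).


mu = m1 * m2 / (m1 + m2)
= 36.46 * 2.7 / (36.46 + 2.7)
= 98.442 / 39.16
= 2.5138 u

2.5138


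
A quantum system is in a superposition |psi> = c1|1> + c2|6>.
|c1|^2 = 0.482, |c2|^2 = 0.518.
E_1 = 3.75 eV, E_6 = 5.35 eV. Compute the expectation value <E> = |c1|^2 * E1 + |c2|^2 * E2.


<E> = |c1|^2 * E1 + |c2|^2 * E2
= 0.482 * 3.75 + 0.518 * 5.35
= 1.8075 + 2.7713
= 4.5788 eV

4.5788


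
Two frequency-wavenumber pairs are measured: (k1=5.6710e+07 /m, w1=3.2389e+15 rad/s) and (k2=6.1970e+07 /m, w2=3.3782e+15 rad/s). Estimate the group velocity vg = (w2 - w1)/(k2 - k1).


vg = (w2 - w1) / (k2 - k1)
= (3.3782e+15 - 3.2389e+15) / (6.1970e+07 - 5.6710e+07)
= 1.3930e+14 / 5.2600e+06
= 2.6483e+07 m/s

2.6483e+07


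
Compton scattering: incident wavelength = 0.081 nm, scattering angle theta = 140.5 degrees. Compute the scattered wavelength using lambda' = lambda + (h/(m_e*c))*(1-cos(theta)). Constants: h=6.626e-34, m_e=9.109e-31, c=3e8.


Compton wavelength: h/(m_e*c) = 2.4247e-12 m
d_lambda = 2.4247e-12 * (1 - cos(140.5 deg))
= 2.4247e-12 * 1.771625
= 4.2957e-12 m = 0.004296 nm
lambda' = 0.081 + 0.004296
= 0.085296 nm

0.085296


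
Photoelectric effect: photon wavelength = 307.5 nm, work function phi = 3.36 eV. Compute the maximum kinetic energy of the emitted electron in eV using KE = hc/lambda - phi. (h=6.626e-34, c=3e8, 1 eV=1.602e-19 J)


E_photon = hc / lambda
= (6.626e-34)(3e8) / (307.5e-9)
= 6.4644e-19 J
= 4.0352 eV
KE = E_photon - phi
= 4.0352 - 3.36
= 0.6752 eV

0.6752


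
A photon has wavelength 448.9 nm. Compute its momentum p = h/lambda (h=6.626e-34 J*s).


p = h / lambda
= 6.626e-34 / (448.9e-9)
= 6.626e-34 / 4.4890e-07
= 1.4761e-27 kg*m/s

1.4761e-27


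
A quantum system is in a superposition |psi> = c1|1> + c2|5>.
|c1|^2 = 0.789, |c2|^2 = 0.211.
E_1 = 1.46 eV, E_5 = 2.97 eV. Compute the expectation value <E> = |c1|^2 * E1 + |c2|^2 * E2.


<E> = |c1|^2 * E1 + |c2|^2 * E2
= 0.789 * 1.46 + 0.211 * 2.97
= 1.1519 + 0.6267
= 1.7786 eV

1.7786


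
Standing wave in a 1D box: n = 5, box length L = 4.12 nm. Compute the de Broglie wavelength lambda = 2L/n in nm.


lambda = 2L / n
= 2 * 4.12 / 5
= 8.24 / 5
= 1.648 nm

1.648


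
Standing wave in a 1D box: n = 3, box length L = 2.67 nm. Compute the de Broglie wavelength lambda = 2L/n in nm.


lambda = 2L / n
= 2 * 2.67 / 3
= 5.34 / 3
= 1.78 nm

1.78


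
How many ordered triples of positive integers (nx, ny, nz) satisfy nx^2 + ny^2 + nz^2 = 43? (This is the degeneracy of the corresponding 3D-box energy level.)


Enumerate all (nx, ny, nz) with nx^2 + ny^2 + nz^2 = 43:
(3,3,5)
(3,5,3)
(5,3,3)
Total degeneracy = 3

3


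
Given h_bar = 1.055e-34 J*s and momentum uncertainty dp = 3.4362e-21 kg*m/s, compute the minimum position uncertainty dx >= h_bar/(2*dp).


dx = h_bar / (2 * dp)
= 1.055e-34 / (2 * 3.4362e-21)
= 1.055e-34 / 6.8724e-21
= 1.5351e-14 m

1.5351e-14


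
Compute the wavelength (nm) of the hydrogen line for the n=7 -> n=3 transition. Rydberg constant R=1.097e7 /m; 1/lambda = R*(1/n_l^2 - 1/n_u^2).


1/lambda = R * (1/n_l^2 - 1/n_u^2)
= 1.097e7 * (1/3^2 - 1/7^2)
= 1.097e7 * (0.111111 - 0.020408)
= 1.097e7 * 0.090703
= 9.9501e+05 /m
lambda = 1 / 9.9501e+05 = 1005.0137 nm

1005.0137


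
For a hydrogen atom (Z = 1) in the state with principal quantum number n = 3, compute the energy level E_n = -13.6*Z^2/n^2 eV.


E_n = -13.6 * Z^2 / n^2
= -13.6 * 1^2 / 3^2
= -13.6 * 1 / 9
= -1.5111 eV

-1.5111


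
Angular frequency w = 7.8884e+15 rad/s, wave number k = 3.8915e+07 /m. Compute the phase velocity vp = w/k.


vp = w / k
= 7.8884e+15 / 3.8915e+07
= 2.0271e+08 m/s

2.0271e+08


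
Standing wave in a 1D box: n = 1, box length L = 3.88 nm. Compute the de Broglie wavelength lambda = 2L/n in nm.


lambda = 2L / n
= 2 * 3.88 / 1
= 7.76 / 1
= 7.76 nm

7.76


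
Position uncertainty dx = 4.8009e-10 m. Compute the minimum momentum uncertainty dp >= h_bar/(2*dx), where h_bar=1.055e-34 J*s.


dp = h_bar / (2 * dx)
= 1.055e-34 / (2 * 4.8009e-10)
= 1.055e-34 / 9.6018e-10
= 1.0988e-25 kg*m/s

1.0988e-25


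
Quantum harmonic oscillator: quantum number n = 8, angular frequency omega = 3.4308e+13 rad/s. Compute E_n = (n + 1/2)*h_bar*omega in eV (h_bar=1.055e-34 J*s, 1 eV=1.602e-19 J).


E = (n + 1/2) * h_bar * omega
= (8 + 0.5) * 1.055e-34 * 3.4308e+13
= 8.5 * 3.6195e-21
= 3.0766e-20 J
= 0.192 eV

0.192


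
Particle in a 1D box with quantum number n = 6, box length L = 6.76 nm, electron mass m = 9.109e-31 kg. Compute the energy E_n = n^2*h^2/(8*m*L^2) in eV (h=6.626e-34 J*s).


E = n^2 * h^2 / (8 * m * L^2)
= 6^2 * (6.626e-34)^2 / (8 * 9.109e-31 * (6.76e-9)^2)
= 36 * 4.3904e-67 / (8 * 9.109e-31 * 4.5698e-17)
= 4.7463e-20 J
= 0.2963 eV

0.2963


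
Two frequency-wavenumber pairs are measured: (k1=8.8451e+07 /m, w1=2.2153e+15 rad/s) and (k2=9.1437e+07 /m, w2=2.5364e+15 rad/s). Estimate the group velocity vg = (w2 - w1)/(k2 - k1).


vg = (w2 - w1) / (k2 - k1)
= (2.5364e+15 - 2.2153e+15) / (9.1437e+07 - 8.8451e+07)
= 3.2110e+14 / 2.9860e+06
= 1.0754e+08 m/s

1.0754e+08


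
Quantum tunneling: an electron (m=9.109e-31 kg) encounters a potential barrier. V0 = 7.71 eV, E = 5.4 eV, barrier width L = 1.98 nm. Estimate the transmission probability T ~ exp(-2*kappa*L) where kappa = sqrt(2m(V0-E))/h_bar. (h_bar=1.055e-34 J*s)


V0 - E = 2.31 eV = 3.7006e-19 J
kappa = sqrt(2 * m * (V0-E)) / h_bar
= sqrt(2 * 9.109e-31 * 3.7006e-19) / 1.055e-34
= 7.7828e+09 /m
2*kappa*L = 2 * 7.7828e+09 * 1.98e-9
= 30.8198
T = exp(-30.8198) = 4.122070e-14

4.122070e-14


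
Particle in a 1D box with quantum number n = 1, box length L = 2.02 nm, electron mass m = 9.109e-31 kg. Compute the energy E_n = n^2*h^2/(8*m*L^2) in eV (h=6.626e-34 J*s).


E = n^2 * h^2 / (8 * m * L^2)
= 1^2 * (6.626e-34)^2 / (8 * 9.109e-31 * (2.02e-9)^2)
= 1 * 4.3904e-67 / (8 * 9.109e-31 * 4.0804e-18)
= 1.4765e-20 J
= 0.0922 eV

0.0922


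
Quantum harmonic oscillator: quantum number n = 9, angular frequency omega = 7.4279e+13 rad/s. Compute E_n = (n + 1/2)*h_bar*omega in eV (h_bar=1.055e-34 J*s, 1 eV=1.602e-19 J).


E = (n + 1/2) * h_bar * omega
= (9 + 0.5) * 1.055e-34 * 7.4279e+13
= 9.5 * 7.8364e-21
= 7.4446e-20 J
= 0.4647 eV

0.4647


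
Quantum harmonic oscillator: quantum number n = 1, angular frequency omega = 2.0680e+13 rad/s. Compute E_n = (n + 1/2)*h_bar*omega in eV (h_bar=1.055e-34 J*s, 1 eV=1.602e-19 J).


E = (n + 1/2) * h_bar * omega
= (1 + 0.5) * 1.055e-34 * 2.0680e+13
= 1.5 * 2.1817e-21
= 3.2726e-21 J
= 0.0204 eV

0.0204


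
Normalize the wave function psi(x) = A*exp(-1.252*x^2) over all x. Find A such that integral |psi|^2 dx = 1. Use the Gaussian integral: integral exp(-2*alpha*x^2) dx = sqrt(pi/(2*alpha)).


integral |psi|^2 dx = A^2 * sqrt(pi/(2*alpha)) = 1
A^2 = sqrt(2*alpha/pi)
= sqrt(2 * 1.252 / pi)
= 0.892775
A = sqrt(0.892775)
= 0.9449

0.9449


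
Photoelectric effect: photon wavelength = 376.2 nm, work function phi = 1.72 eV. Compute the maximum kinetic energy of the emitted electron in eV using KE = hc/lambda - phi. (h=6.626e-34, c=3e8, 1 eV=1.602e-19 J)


E_photon = hc / lambda
= (6.626e-34)(3e8) / (376.2e-9)
= 5.2839e-19 J
= 3.2983 eV
KE = E_photon - phi
= 3.2983 - 1.72
= 1.5783 eV

1.5783


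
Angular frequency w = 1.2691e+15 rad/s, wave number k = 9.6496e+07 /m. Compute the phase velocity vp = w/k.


vp = w / k
= 1.2691e+15 / 9.6496e+07
= 1.3152e+07 m/s

1.3152e+07


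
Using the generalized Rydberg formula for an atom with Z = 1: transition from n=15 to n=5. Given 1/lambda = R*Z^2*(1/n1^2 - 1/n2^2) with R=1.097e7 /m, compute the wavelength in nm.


1/lambda = R * Z^2 * (1/n1^2 - 1/n2^2)
= 1.097e7 * 1^2 * (1/5^2 - 1/15^2)
= 1.097e7 * 1 * (0.04 - 0.004444)
= 3.9004e+05 /m
lambda = 1 / 3.9004e+05
= 2563.8104 nm

2563.8104


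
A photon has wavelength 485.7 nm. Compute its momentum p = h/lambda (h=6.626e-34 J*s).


p = h / lambda
= 6.626e-34 / (485.7e-9)
= 6.626e-34 / 4.8570e-07
= 1.3642e-27 kg*m/s

1.3642e-27
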